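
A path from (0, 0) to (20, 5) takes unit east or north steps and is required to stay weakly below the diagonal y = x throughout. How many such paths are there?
Number of paths = 40480

By the reflection principle (André's argument), the number of monotone paths to (20, 5) with n ≤ m that never go above y = x is C(25, 20) − C(25, 21) = 53130 − 12650 = 40480.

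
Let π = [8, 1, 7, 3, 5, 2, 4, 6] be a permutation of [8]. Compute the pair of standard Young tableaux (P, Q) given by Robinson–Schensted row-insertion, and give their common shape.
P = [1, 2, 4, 6] / [3, 5] / [7] / [8];  Q = [1, 3, 5, 8] / [2, 7] / [4] / [6];  common shape = (4, 2, 1, 1)

Row-insert the values π_1, π_2, … into P one at a time, bumping the leftmost entry strictly greater than the inserted value down to the next row. The recording tableau Q records, in position (i, j), the step at which that cell was added to P.
  Insert 8 (step 1): P = [8];  Q = [1]
  Insert 1 (step 2): P = [1] / [8];  Q = [1] / [2]
  Insert 7 (step 3): P = [1, 7] / [8];  Q = [1, 3] / [2]
  Insert 3 (step 4): P = [1, 3] / [7] / [8];  Q = [1, 3] / [2] / [4]
  Insert 5 (step 5): P = [1, 3, 5] / [7] / [8];  Q = [1, 3, 5] / [2] / [4]
  Insert 2 (step 6): P = [1, 2, 5] / [3] / [7] / [8];  Q = [1, 3, 5] / [2] / [4] / [6]
  Insert 4 (step 7): P = [1, 2, 4] / [3, 5] / [7] / [8];  Q = [1, 3, 5] / [2, 7] / [4] / [6]
  Insert 6 (step 8): P = [1, 2, 4, 6] / [3, 5] / [7] / [8];  Q = [1, 3, 5, 8] / [2, 7] / [4] / [6]
Final shape: (4, 2, 1, 1).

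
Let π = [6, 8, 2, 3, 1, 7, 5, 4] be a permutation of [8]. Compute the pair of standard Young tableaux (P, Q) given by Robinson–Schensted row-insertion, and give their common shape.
P = [1, 3, 4] / [2, 5] / [6, 7] / [8];  Q = [1, 2, 6] / [3, 4] / [5, 7] / [8];  common shape = (3, 2, 2, 1)

Row-insert the values π_1, π_2, … into P one at a time, bumping the leftmost entry strictly greater than the inserted value down to the next row. The recording tableau Q records, in position (i, j), the step at which that cell was added to P.
  Insert 6 (step 1): P = [6];  Q = [1]
  Insert 8 (step 2): P = [6, 8];  Q = [1, 2]
  Insert 2 (step 3): P = [2, 8] / [6];  Q = [1, 2] / [3]
  Insert 3 (step 4): P = [2, 3] / [6, 8];  Q = [1, 2] / [3, 4]
  Insert 1 (step 5): P = [1, 3] / [2, 8] / [6];  Q = [1, 2] / [3, 4] / [5]
  Insert 7 (step 6): P = [1, 3, 7] / [2, 8] / [6];  Q = [1, 2, 6] / [3, 4] / [5]
  Insert 5 (step 7): P = [1, 3, 5] / [2, 7] / [6, 8];  Q = [1, 2, 6] / [3, 4] / [5, 7]
  Insert 4 (step 8): P = [1, 3, 4] / [2, 5] / [6, 7] / [8];  Q = [1, 2, 6] / [3, 4] / [5, 7] / [8]
Final shape: (3, 2, 2, 1).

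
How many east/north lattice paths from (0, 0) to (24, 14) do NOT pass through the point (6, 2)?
Number of paths = 7247743800

Total paths from (0, 0) to (24, 14): C(38, 24) = 9669554100. Paths through (6, 2): (paths (0, 0) → (6, 2)) × (paths (6, 2) → (24, 14)) = C(8, 6) · C(30, 18) = 28 · 86493225 = 2421810300. Avoidance count = 9669554100 − 2421810300 = 7247743800.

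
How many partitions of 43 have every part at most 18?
p(43, parts ≤ 18) = 55940

Use the recurrence p(n, m) = p(n, m−1) + p(n−m, m): either the largest part is < m (count p(n, m−1)) or the largest part is exactly m (remove one copy of m, count p(n−m, m)). With p(0, ·) = 1 this gives p(43, parts ≤ 18) = 55940. (By conjugating Young diagrams, this also counts partitions of 43 into at most 18 parts.)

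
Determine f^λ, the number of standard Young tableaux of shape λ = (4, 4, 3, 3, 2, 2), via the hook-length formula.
# SYT of shape (4, 4, 3, 3, 2, 2) = 2756754

Hook-length formula: f^λ = n! / Π hook(c), product over all cells c of the Young diagram. For λ = (4, 4, 3, 3, 2, 2), n = 18 boxes. Hook lengths by row (left-to-right, top-to-bottom): [9, 8, 5, 2]; [8, 7, 4, 1]; [6, 5, 2]; [5, 4, 1]; [3, 2]; [2, 1]. Product of hooks = 2322432000. So f^λ = 18! / 2322432000 = 6402373705728000 / 2322432000 = 2756754.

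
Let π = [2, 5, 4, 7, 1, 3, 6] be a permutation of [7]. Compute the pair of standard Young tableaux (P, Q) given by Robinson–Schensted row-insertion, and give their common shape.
P = [1, 3, 6] / [2, 4, 7] / [5];  Q = [1, 2, 4] / [3, 6, 7] / [5];  common shape = (3, 3, 1)

Row-insert the values π_1, π_2, … into P one at a time, bumping the leftmost entry strictly greater than the inserted value down to the next row. The recording tableau Q records, in position (i, j), the step at which that cell was added to P.
  Insert 2 (step 1): P = [2];  Q = [1]
  Insert 5 (step 2): P = [2, 5];  Q = [1, 2]
  Insert 4 (step 3): P = [2, 4] / [5];  Q = [1, 2] / [3]
  Insert 7 (step 4): P = [2, 4, 7] / [5];  Q = [1, 2, 4] / [3]
  Insert 1 (step 5): P = [1, 4, 7] / [2] / [5];  Q = [1, 2, 4] / [3] / [5]
  Insert 3 (step 6): P = [1, 3, 7] / [2, 4] / [5];  Q = [1, 2, 4] / [3, 6] / [5]
  Insert 6 (step 7): P = [1, 3, 6] / [2, 4, 7] / [5];  Q = [1, 2, 4] / [3, 6, 7] / [5]
Final shape: (3, 3, 1).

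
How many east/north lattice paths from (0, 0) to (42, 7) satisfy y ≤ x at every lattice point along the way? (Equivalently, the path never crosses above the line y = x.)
Number of paths = 71916768

By the reflection principle (André's argument), the number of monotone paths to (42, 7) with n ≤ m that never go above y = x is C(49, 42) − C(49, 43) = 85900584 − 13983816 = 71916768.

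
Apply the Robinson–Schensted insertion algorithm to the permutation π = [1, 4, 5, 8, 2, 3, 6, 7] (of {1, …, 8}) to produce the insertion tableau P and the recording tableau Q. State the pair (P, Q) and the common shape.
P = [1, 2, 3, 6, 7] / [4, 5, 8];  Q = [1, 2, 3, 4, 8] / [5, 6, 7];  common shape = (5, 3)

Row-insert the values π_1, π_2, … into P one at a time, bumping the leftmost entry strictly greater than the inserted value down to the next row. The recording tableau Q records, in position (i, j), the step at which that cell was added to P.
  Insert 1 (step 1): P = [1];  Q = [1]
  Insert 4 (step 2): P = [1, 4];  Q = [1, 2]
  Insert 5 (step 3): P = [1, 4, 5];  Q = [1, 2, 3]
  Insert 8 (step 4): P = [1, 4, 5, 8];  Q = [1, 2, 3, 4]
  Insert 2 (step 5): P = [1, 2, 5, 8] / [4];  Q = [1, 2, 3, 4] / [5]
  Insert 3 (step 6): P = [1, 2, 3, 8] / [4, 5];  Q = [1, 2, 3, 4] / [5, 6]
  Insert 6 (step 7): P = [1, 2, 3, 6] / [4, 5, 8];  Q = [1, 2, 3, 4] / [5, 6, 7]
  Insert 7 (step 8): P = [1, 2, 3, 6, 7] / [4, 5, 8];  Q = [1, 2, 3, 4, 8] / [5, 6, 7]
Final shape: (5, 3).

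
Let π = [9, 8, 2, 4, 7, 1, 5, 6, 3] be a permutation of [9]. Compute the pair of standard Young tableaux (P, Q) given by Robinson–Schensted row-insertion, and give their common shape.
P = [1, 3, 5, 6] / [2, 4] / [7] / [8] / [9];  Q = [1, 4, 5, 8] / [2, 7] / [3] / [6] / [9];  common shape = (4, 2, 1, 1, 1)

Row-insert the values π_1, π_2, … into P one at a time, bumping the leftmost entry strictly greater than the inserted value down to the next row. The recording tableau Q records, in position (i, j), the step at which that cell was added to P.
  Insert 9 (step 1): P = [9];  Q = [1]
  Insert 8 (step 2): P = [8] / [9];  Q = [1] / [2]
  Insert 2 (step 3): P = [2] / [8] / [9];  Q = [1] / [2] / [3]
  Insert 4 (step 4): P = [2, 4] / [8] / [9];  Q = [1, 4] / [2] / [3]
  Insert 7 (step 5): P = [2, 4, 7] / [8] / [9];  Q = [1, 4, 5] / [2] / [3]
  Insert 1 (step 6): P = [1, 4, 7] / [2] / [8] / [9];  Q = [1, 4, 5] / [2] / [3] / [6]
  Insert 5 (step 7): P = [1, 4, 5] / [2, 7] / [8] / [9];  Q = [1, 4, 5] / [2, 7] / [3] / [6]
  Insert 6 (step 8): P = [1, 4, 5, 6] / [2, 7] / [8] / [9];  Q = [1, 4, 5, 8] / [2, 7] / [3] / [6]
  Insert 3 (step 9): P = [1, 3, 5, 6] / [2, 4] / [7] / [8] / [9];  Q = [1, 4, 5, 8] / [2, 7] / [3] / [6] / [9]
Final shape: (4, 2, 1, 1, 1).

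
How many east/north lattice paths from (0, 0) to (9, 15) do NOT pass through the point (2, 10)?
Number of paths = 1255232

Total paths from (0, 0) to (9, 15): C(24, 9) = 1307504. Paths through (2, 10): (paths (0, 0) → (2, 10)) × (paths (2, 10) → (9, 15)) = C(12, 2) · C(12, 7) = 66 · 792 = 52272. Avoidance count = 1307504 − 52272 = 1255232.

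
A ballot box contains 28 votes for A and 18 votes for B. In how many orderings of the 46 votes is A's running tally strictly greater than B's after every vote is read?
Strict-lead orderings = 612815891050

Total orderings of the 46 votes with 28 for A: C(46, 28) = 2818953098830. By the Bertrand ballot formula (Cycle Lemma / reflection principle), the number of orderings in which A is strictly ahead of B throughout is (p − q)/(p + q) · C(p + q, p) = (28 − 18)/(28 + 18) · 2818953098830 = 612815891050.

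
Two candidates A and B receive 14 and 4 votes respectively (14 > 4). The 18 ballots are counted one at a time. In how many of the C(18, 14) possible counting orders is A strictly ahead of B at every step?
Strict-lead orderings = 1700

Total orderings of the 18 votes with 14 for A: C(18, 14) = 3060. By the Bertrand ballot formula (Cycle Lemma / reflection principle), the number of orderings in which A is strictly ahead of B throughout is (p − q)/(p + q) · C(p + q, p) = (14 − 4)/(14 + 4) · 3060 = 1700.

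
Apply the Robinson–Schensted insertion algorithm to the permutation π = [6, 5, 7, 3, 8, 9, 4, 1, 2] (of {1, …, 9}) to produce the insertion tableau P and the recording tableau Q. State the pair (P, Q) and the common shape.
P = [1, 2, 8, 9] / [3, 4] / [5, 7] / [6];  Q = [1, 3, 5, 6] / [2, 7] / [4, 9] / [8];  common shape = (4, 2, 2, 1)

Row-insert the values π_1, π_2, … into P one at a time, bumping the leftmost entry strictly greater than the inserted value down to the next row. The recording tableau Q records, in position (i, j), the step at which that cell was added to P.
  Insert 6 (step 1): P = [6];  Q = [1]
  Insert 5 (step 2): P = [5] / [6];  Q = [1] / [2]
  Insert 7 (step 3): P = [5, 7] / [6];  Q = [1, 3] / [2]
  Insert 3 (step 4): P = [3, 7] / [5] / [6];  Q = [1, 3] / [2] / [4]
  Insert 8 (step 5): P = [3, 7, 8] / [5] / [6];  Q = [1, 3, 5] / [2] / [4]
  Insert 9 (step 6): P = [3, 7, 8, 9] / [5] / [6];  Q = [1, 3, 5, 6] / [2] / [4]
  Insert 4 (step 7): P = [3, 4, 8, 9] / [5, 7] / [6];  Q = [1, 3, 5, 6] / [2, 7] / [4]
  Insert 1 (step 8): P = [1, 4, 8, 9] / [3, 7] / [5] / [6];  Q = [1, 3, 5, 6] / [2, 7] / [4] / [8]
  Insert 2 (step 9): P = [1, 2, 8, 9] / [3, 4] / [5, 7] / [6];  Q = [1, 3, 5, 6] / [2, 7] / [4, 9] / [8]
Final shape: (4, 2, 2, 1).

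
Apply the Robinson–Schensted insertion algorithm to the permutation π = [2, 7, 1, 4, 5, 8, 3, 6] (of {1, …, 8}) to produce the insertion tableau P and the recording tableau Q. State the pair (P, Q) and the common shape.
P = [1, 3, 5, 6] / [2, 4, 8] / [7];  Q = [1, 2, 5, 6] / [3, 4, 8] / [7];  common shape = (4, 3, 1)

Row-insert the values π_1, π_2, … into P one at a time, bumping the leftmost entry strictly greater than the inserted value down to the next row. The recording tableau Q records, in position (i, j), the step at which that cell was added to P.
  Insert 2 (step 1): P = [2];  Q = [1]
  Insert 7 (step 2): P = [2, 7];  Q = [1, 2]
  Insert 1 (step 3): P = [1, 7] / [2];  Q = [1, 2] / [3]
  Insert 4 (step 4): P = [1, 4] / [2, 7];  Q = [1, 2] / [3, 4]
  Insert 5 (step 5): P = [1, 4, 5] / [2, 7];  Q = [1, 2, 5] / [3, 4]
  Insert 8 (step 6): P = [1, 4, 5, 8] / [2, 7];  Q = [1, 2, 5, 6] / [3, 4]
  Insert 3 (step 7): P = [1, 3, 5, 8] / [2, 4] / [7];  Q = [1, 2, 5, 6] / [3, 4] / [7]
  Insert 6 (step 8): P = [1, 3, 5, 6] / [2, 4, 8] / [7];  Q = [1, 2, 5, 6] / [3, 4, 8] / [7]
Final shape: (4, 3, 1).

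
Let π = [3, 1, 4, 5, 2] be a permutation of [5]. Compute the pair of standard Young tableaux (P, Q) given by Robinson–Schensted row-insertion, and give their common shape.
P = [1, 2, 5] / [3, 4];  Q = [1, 3, 4] / [2, 5];  common shape = (3, 2)

Row-insert the values π_1, π_2, … into P one at a time, bumping the leftmost entry strictly greater than the inserted value down to the next row. The recording tableau Q records, in position (i, j), the step at which that cell was added to P.
  Insert 3 (step 1): P = [3];  Q = [1]
  Insert 1 (step 2): P = [1] / [3];  Q = [1] / [2]
  Insert 4 (step 3): P = [1, 4] / [3];  Q = [1, 3] / [2]
  Insert 5 (step 4): P = [1, 4, 5] / [3];  Q = [1, 3, 4] / [2]
  Insert 2 (step 5): P = [1, 2, 5] / [3, 4];  Q = [1, 3, 4] / [2, 5]
Final shape: (3, 2).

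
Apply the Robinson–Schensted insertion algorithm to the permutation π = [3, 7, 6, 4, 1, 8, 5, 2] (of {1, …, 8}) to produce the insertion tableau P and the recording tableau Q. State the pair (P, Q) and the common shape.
P = [1, 2, 5] / [3, 4] / [6, 8] / [7];  Q = [1, 2, 6] / [3, 7] / [4, 8] / [5];  common shape = (3, 2, 2, 1)

Row-insert the values π_1, π_2, … into P one at a time, bumping the leftmost entry strictly greater than the inserted value down to the next row. The recording tableau Q records, in position (i, j), the step at which that cell was added to P.
  Insert 3 (step 1): P = [3];  Q = [1]
  Insert 7 (step 2): P = [3, 7];  Q = [1, 2]
  Insert 6 (step 3): P = [3, 6] / [7];  Q = [1, 2] / [3]
  Insert 4 (step 4): P = [3, 4] / [6] / [7];  Q = [1, 2] / [3] / [4]
  Insert 1 (step 5): P = [1, 4] / [3] / [6] / [7];  Q = [1, 2] / [3] / [4] / [5]
  Insert 8 (step 6): P = [1, 4, 8] / [3] / [6] / [7];  Q = [1, 2, 6] / [3] / [4] / [5]
  Insert 5 (step 7): P = [1, 4, 5] / [3, 8] / [6] / [7];  Q = [1, 2, 6] / [3, 7] / [4] / [5]
  Insert 2 (step 8): P = [1, 2, 5] / [3, 4] / [6, 8] / [7];  Q = [1, 2, 6] / [3, 7] / [4, 8] / [5]
Final shape: (3, 2, 2, 1).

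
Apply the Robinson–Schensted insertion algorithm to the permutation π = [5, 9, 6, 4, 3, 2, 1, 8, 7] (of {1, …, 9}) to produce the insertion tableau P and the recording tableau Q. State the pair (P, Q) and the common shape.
P = [1, 6, 7] / [2, 8] / [3] / [4] / [5] / [9];  Q = [1, 2, 8] / [3, 9] / [4] / [5] / [6] / [7];  common shape = (3, 2, 1, 1, 1, 1)

Row-insert the values π_1, π_2, … into P one at a time, bumping the leftmost entry strictly greater than the inserted value down to the next row. The recording tableau Q records, in position (i, j), the step at which that cell was added to P.
  Insert 5 (step 1): P = [5];  Q = [1]
  Insert 9 (step 2): P = [5, 9];  Q = [1, 2]
  Insert 6 (step 3): P = [5, 6] / [9];  Q = [1, 2] / [3]
  Insert 4 (step 4): P = [4, 6] / [5] / [9];  Q = [1, 2] / [3] / [4]
  Insert 3 (step 5): P = [3, 6] / [4] / [5] / [9];  Q = [1, 2] / [3] / [4] / [5]
  Insert 2 (step 6): P = [2, 6] / [3] / [4] / [5] / [9];  Q = [1, 2] / [3] / [4] / [5] / [6]
  Insert 1 (step 7): P = [1, 6] / [2] / [3] / [4] / [5] / [9];  Q = [1, 2] / [3] / [4] / [5] / [6] / [7]
  Insert 8 (step 8): P = [1, 6, 8] / [2] / [3] / [4] / [5] / [9];  Q = [1, 2, 8] / [3] / [4] / [5] / [6] / [7]
  Insert 7 (step 9): P = [1, 6, 7] / [2, 8] / [3] / [4] / [5] / [9];  Q = [1, 2, 8] / [3, 9] / [4] / [5] / [6] / [7]
Final shape: (3, 2, 1, 1, 1, 1).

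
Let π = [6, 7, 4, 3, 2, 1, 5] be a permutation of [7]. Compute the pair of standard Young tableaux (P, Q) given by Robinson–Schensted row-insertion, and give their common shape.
P = [1, 5] / [2, 7] / [3] / [4] / [6];  Q = [1, 2] / [3, 7] / [4] / [5] / [6];  common shape = (2, 2, 1, 1, 1)

Row-insert the values π_1, π_2, … into P one at a time, bumping the leftmost entry strictly greater than the inserted value down to the next row. The recording tableau Q records, in position (i, j), the step at which that cell was added to P.
  Insert 6 (step 1): P = [6];  Q = [1]
  Insert 7 (step 2): P = [6, 7];  Q = [1, 2]
  Insert 4 (step 3): P = [4, 7] / [6];  Q = [1, 2] / [3]
  Insert 3 (step 4): P = [3, 7] / [4] / [6];  Q = [1, 2] / [3] / [4]
  Insert 2 (step 5): P = [2, 7] / [3] / [4] / [6];  Q = [1, 2] / [3] / [4] / [5]
  Insert 1 (step 6): P = [1, 7] / [2] / [3] / [4] / [6];  Q = [1, 2] / [3] / [4] / [5] / [6]
  Insert 5 (step 7): P = [1, 5] / [2, 7] / [3] / [4] / [6];  Q = [1, 2] / [3, 7] / [4] / [5] / [6]
Final shape: (2, 2, 1, 1, 1).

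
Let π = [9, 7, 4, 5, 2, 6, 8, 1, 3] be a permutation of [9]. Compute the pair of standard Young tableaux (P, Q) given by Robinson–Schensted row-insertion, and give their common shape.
P = [1, 3, 6, 8] / [2, 5] / [4] / [7] / [9];  Q = [1, 4, 6, 7] / [2, 9] / [3] / [5] / [8];  common shape = (4, 2, 1, 1, 1)

Row-insert the values π_1, π_2, … into P one at a time, bumping the leftmost entry strictly greater than the inserted value down to the next row. The recording tableau Q records, in position (i, j), the step at which that cell was added to P.
  Insert 9 (step 1): P = [9];  Q = [1]
  Insert 7 (step 2): P = [7] / [9];  Q = [1] / [2]
  Insert 4 (step 3): P = [4] / [7] / [9];  Q = [1] / [2] / [3]
  Insert 5 (step 4): P = [4, 5] / [7] / [9];  Q = [1, 4] / [2] / [3]
  Insert 2 (step 5): P = [2, 5] / [4] / [7] / [9];  Q = [1, 4] / [2] / [3] / [5]
  Insert 6 (step 6): P = [2, 5, 6] / [4] / [7] / [9];  Q = [1, 4, 6] / [2] / [3] / [5]
  Insert 8 (step 7): P = [2, 5, 6, 8] / [4] / [7] / [9];  Q = [1, 4, 6, 7] / [2] / [3] / [5]
  Insert 1 (step 8): P = [1, 5, 6, 8] / [2] / [4] / [7] / [9];  Q = [1, 4, 6, 7] / [2] / [3] / [5] / [8]
  Insert 3 (step 9): P = [1, 3, 6, 8] / [2, 5] / [4] / [7] / [9];  Q = [1, 4, 6, 7] / [2, 9] / [3] / [5] / [8]
Final shape: (4, 2, 1, 1, 1).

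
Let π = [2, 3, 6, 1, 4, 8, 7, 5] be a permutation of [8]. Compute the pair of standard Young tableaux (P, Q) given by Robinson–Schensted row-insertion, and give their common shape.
P = [1, 3, 4, 5] / [2, 6, 7] / [8];  Q = [1, 2, 3, 6] / [4, 5, 7] / [8];  common shape = (4, 3, 1)

Row-insert the values π_1, π_2, … into P one at a time, bumping the leftmost entry strictly greater than the inserted value down to the next row. The recording tableau Q records, in position (i, j), the step at which that cell was added to P.
  Insert 2 (step 1): P = [2];  Q = [1]
  Insert 3 (step 2): P = [2, 3];  Q = [1, 2]
  Insert 6 (step 3): P = [2, 3, 6];  Q = [1, 2, 3]
  Insert 1 (step 4): P = [1, 3, 6] / [2];  Q = [1, 2, 3] / [4]
  Insert 4 (step 5): P = [1, 3, 4] / [2, 6];  Q = [1, 2, 3] / [4, 5]
  Insert 8 (step 6): P = [1, 3, 4, 8] / [2, 6];  Q = [1, 2, 3, 6] / [4, 5]
  Insert 7 (step 7): P = [1, 3, 4, 7] / [2, 6, 8];  Q = [1, 2, 3, 6] / [4, 5, 7]
  Insert 5 (step 8): P = [1, 3, 4, 5] / [2, 6, 7] / [8];  Q = [1, 2, 3, 6] / [4, 5, 7] / [8]
Final shape: (4, 3, 1).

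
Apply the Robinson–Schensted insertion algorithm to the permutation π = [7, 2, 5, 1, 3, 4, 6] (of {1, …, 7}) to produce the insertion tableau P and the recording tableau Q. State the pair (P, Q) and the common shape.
P = [1, 3, 4, 6] / [2, 5] / [7];  Q = [1, 3, 6, 7] / [2, 5] / [4];  common shape = (4, 2, 1)

Row-insert the values π_1, π_2, … into P one at a time, bumping the leftmost entry strictly greater than the inserted value down to the next row. The recording tableau Q records, in position (i, j), the step at which that cell was added to P.
  Insert 7 (step 1): P = [7];  Q = [1]
  Insert 2 (step 2): P = [2] / [7];  Q = [1] / [2]
  Insert 5 (step 3): P = [2, 5] / [7];  Q = [1, 3] / [2]
  Insert 1 (step 4): P = [1, 5] / [2] / [7];  Q = [1, 3] / [2] / [4]
  Insert 3 (step 5): P = [1, 3] / [2, 5] / [7];  Q = [1, 3] / [2, 5] / [4]
  Insert 4 (step 6): P = [1, 3, 4] / [2, 5] / [7];  Q = [1, 3, 6] / [2, 5] / [4]
  Insert 6 (step 7): P = [1, 3, 4, 6] / [2, 5] / [7];  Q = [1, 3, 6, 7] / [2, 5] / [4]
Final shape: (4, 2, 1).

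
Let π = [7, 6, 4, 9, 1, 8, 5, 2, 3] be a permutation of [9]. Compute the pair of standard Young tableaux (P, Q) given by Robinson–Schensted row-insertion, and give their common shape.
P = [1, 2, 3] / [4, 5] / [6, 8] / [7, 9];  Q = [1, 4, 9] / [2, 6] / [3, 7] / [5, 8];  common shape = (3, 2, 2, 2)

Row-insert the values π_1, π_2, … into P one at a time, bumping the leftmost entry strictly greater than the inserted value down to the next row. The recording tableau Q records, in position (i, j), the step at which that cell was added to P.
  Insert 7 (step 1): P = [7];  Q = [1]
  Insert 6 (step 2): P = [6] / [7];  Q = [1] / [2]
  Insert 4 (step 3): P = [4] / [6] / [7];  Q = [1] / [2] / [3]
  Insert 9 (step 4): P = [4, 9] / [6] / [7];  Q = [1, 4] / [2] / [3]
  Insert 1 (step 5): P = [1, 9] / [4] / [6] / [7];  Q = [1, 4] / [2] / [3] / [5]
  Insert 8 (step 6): P = [1, 8] / [4, 9] / [6] / [7];  Q = [1, 4] / [2, 6] / [3] / [5]
  Insert 5 (step 7): P = [1, 5] / [4, 8] / [6, 9] / [7];  Q = [1, 4] / [2, 6] / [3, 7] / [5]
  Insert 2 (step 8): P = [1, 2] / [4, 5] / [6, 8] / [7, 9];  Q = [1, 4] / [2, 6] / [3, 7] / [5, 8]
  Insert 3 (step 9): P = [1, 2, 3] / [4, 5] / [6, 8] / [7, 9];  Q = [1, 4, 9] / [2, 6] / [3, 7] / [5, 8]
Final shape: (3, 2, 2, 2).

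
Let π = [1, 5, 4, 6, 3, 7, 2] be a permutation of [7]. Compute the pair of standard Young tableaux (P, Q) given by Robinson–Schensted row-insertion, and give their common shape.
P = [1, 2, 6, 7] / [3] / [4] / [5];  Q = [1, 2, 4, 6] / [3] / [5] / [7];  common shape = (4, 1, 1, 1)

Row-insert the values π_1, π_2, … into P one at a time, bumping the leftmost entry strictly greater than the inserted value down to the next row. The recording tableau Q records, in position (i, j), the step at which that cell was added to P.
  Insert 1 (step 1): P = [1];  Q = [1]
  Insert 5 (step 2): P = [1, 5];  Q = [1, 2]
  Insert 4 (step 3): P = [1, 4] / [5];  Q = [1, 2] / [3]
  Insert 6 (step 4): P = [1, 4, 6] / [5];  Q = [1, 2, 4] / [3]
  Insert 3 (step 5): P = [1, 3, 6] / [4] / [5];  Q = [1, 2, 4] / [3] / [5]
  Insert 7 (step 6): P = [1, 3, 6, 7] / [4] / [5];  Q = [1, 2, 4, 6] / [3] / [5]
  Insert 2 (step 7): P = [1, 2, 6, 7] / [3] / [4] / [5];  Q = [1, 2, 4, 6] / [3] / [5] / [7]
Final shape: (4, 1, 1, 1).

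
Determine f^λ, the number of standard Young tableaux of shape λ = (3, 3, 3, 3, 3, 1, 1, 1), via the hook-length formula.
# SYT of shape (3, 3, 3, 3, 3, 1, 1, 1) = 408408

Hook-length formula: f^λ = n! / Π hook(c), product over all cells c of the Young diagram. For λ = (3, 3, 3, 3, 3, 1, 1, 1), n = 18 boxes. Hook lengths by row (left-to-right, top-to-bottom): [10, 6, 5]; [9, 5, 4]; [8, 4, 3]; [7, 3, 2]; [6, 2, 1]; [3]; [2]; [1]. Product of hooks = 15676416000. So f^λ = 18! / 15676416000 = 6402373705728000 / 15676416000 = 408408.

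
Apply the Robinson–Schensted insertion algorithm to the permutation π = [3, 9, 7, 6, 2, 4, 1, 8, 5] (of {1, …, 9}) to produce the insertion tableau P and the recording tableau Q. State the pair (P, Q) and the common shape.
P = [1, 4, 5] / [2, 6, 8] / [3] / [7] / [9];  Q = [1, 2, 8] / [3, 6, 9] / [4] / [5] / [7];  common shape = (3, 3, 1, 1, 1)

Row-insert the values π_1, π_2, … into P one at a time, bumping the leftmost entry strictly greater than the inserted value down to the next row. The recording tableau Q records, in position (i, j), the step at which that cell was added to P.
  Insert 3 (step 1): P = [3];  Q = [1]
  Insert 9 (step 2): P = [3, 9];  Q = [1, 2]
  Insert 7 (step 3): P = [3, 7] / [9];  Q = [1, 2] / [3]
  Insert 6 (step 4): P = [3, 6] / [7] / [9];  Q = [1, 2] / [3] / [4]
  Insert 2 (step 5): P = [2, 6] / [3] / [7] / [9];  Q = [1, 2] / [3] / [4] / [5]
  Insert 4 (step 6): P = [2, 4] / [3, 6] / [7] / [9];  Q = [1, 2] / [3, 6] / [4] / [5]
  Insert 1 (step 7): P = [1, 4] / [2, 6] / [3] / [7] / [9];  Q = [1, 2] / [3, 6] / [4] / [5] / [7]
  Insert 8 (step 8): P = [1, 4, 8] / [2, 6] / [3] / [7] / [9];  Q = [1, 2, 8] / [3, 6] / [4] / [5] / [7]
  Insert 5 (step 9): P = [1, 4, 5] / [2, 6, 8] / [3] / [7] / [9];  Q = [1, 2, 8] / [3, 6, 9] / [4] / [5] / [7]
Final shape: (3, 3, 1, 1, 1).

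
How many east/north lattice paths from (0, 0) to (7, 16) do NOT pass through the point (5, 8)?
Number of paths = 187242

Total paths from (0, 0) to (7, 16): C(23, 7) = 245157. Paths through (5, 8): (paths (0, 0) → (5, 8)) × (paths (5, 8) → (7, 16)) = C(13, 5) · C(10, 2) = 1287 · 45 = 57915. Avoidance count = 245157 − 57915 = 187242.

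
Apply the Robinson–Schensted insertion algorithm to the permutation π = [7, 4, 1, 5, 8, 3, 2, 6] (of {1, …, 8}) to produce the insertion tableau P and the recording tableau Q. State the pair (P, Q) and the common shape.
P = [1, 2, 6] / [3, 5, 8] / [4] / [7];  Q = [1, 4, 5] / [2, 6, 8] / [3] / [7];  common shape = (3, 3, 1, 1)

Row-insert the values π_1, π_2, … into P one at a time, bumping the leftmost entry strictly greater than the inserted value down to the next row. The recording tableau Q records, in position (i, j), the step at which that cell was added to P.
  Insert 7 (step 1): P = [7];  Q = [1]
  Insert 4 (step 2): P = [4] / [7];  Q = [1] / [2]
  Insert 1 (step 3): P = [1] / [4] / [7];  Q = [1] / [2] / [3]
  Insert 5 (step 4): P = [1, 5] / [4] / [7];  Q = [1, 4] / [2] / [3]
  Insert 8 (step 5): P = [1, 5, 8] / [4] / [7];  Q = [1, 4, 5] / [2] / [3]
  Insert 3 (step 6): P = [1, 3, 8] / [4, 5] / [7];  Q = [1, 4, 5] / [2, 6] / [3]
  Insert 2 (step 7): P = [1, 2, 8] / [3, 5] / [4] / [7];  Q = [1, 4, 5] / [2, 6] / [3] / [7]
  Insert 6 (step 8): P = [1, 2, 6] / [3, 5, 8] / [4] / [7];  Q = [1, 4, 5] / [2, 6, 8] / [3] / [7]
Final shape: (3, 3, 1, 1).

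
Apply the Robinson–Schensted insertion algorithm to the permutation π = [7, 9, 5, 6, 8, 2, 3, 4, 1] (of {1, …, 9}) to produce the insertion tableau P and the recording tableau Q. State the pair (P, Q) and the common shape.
P = [1, 3, 4] / [2, 6, 8] / [5, 9] / [7];  Q = [1, 2, 5] / [3, 4, 8] / [6, 7] / [9];  common shape = (3, 3, 2, 1)

Row-insert the values π_1, π_2, … into P one at a time, bumping the leftmost entry strictly greater than the inserted value down to the next row. The recording tableau Q records, in position (i, j), the step at which that cell was added to P.
  Insert 7 (step 1): P = [7];  Q = [1]
  Insert 9 (step 2): P = [7, 9];  Q = [1, 2]
  Insert 5 (step 3): P = [5, 9] / [7];  Q = [1, 2] / [3]
  Insert 6 (step 4): P = [5, 6] / [7, 9];  Q = [1, 2] / [3, 4]
  Insert 8 (step 5): P = [5, 6, 8] / [7, 9];  Q = [1, 2, 5] / [3, 4]
  Insert 2 (step 6): P = [2, 6, 8] / [5, 9] / [7];  Q = [1, 2, 5] / [3, 4] / [6]
  Insert 3 (step 7): P = [2, 3, 8] / [5, 6] / [7, 9];  Q = [1, 2, 5] / [3, 4] / [6, 7]
  Insert 4 (step 8): P = [2, 3, 4] / [5, 6, 8] / [7, 9];  Q = [1, 2, 5] / [3, 4, 8] / [6, 7]
  Insert 1 (step 9): P = [1, 3, 4] / [2, 6, 8] / [5, 9] / [7];  Q = [1, 2, 5] / [3, 4, 8] / [6, 7] / [9]
Final shape: (3, 3, 2, 1).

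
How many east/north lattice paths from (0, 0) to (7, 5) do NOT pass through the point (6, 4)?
Number of paths = 372

Total paths from (0, 0) to (7, 5): C(12, 7) = 792. Paths through (6, 4): (paths (0, 0) → (6, 4)) × (paths (6, 4) → (7, 5)) = C(10, 6) · C(2, 1) = 210 · 2 = 420. Avoidance count = 792 − 420 = 372.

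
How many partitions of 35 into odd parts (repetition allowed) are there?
p_odd(35) = 585

Enumerate partitions using only odd parts via the recurrence o(n, m) = o(n, m−2) + o(n−m, m) over odd m, starting from the largest odd part ≤ n. This gives p_odd(35) = 585. (Euler's theorem: equals the count of distinct-part partitions.)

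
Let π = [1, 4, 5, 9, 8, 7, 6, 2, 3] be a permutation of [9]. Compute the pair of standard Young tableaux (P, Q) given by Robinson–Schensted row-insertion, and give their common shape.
P = [1, 2, 3, 6] / [4, 5] / [7] / [8] / [9];  Q = [1, 2, 3, 4] / [5, 9] / [6] / [7] / [8];  common shape = (4, 2, 1, 1, 1)

Row-insert the values π_1, π_2, … into P one at a time, bumping the leftmost entry strictly greater than the inserted value down to the next row. The recording tableau Q records, in position (i, j), the step at which that cell was added to P.
  Insert 1 (step 1): P = [1];  Q = [1]
  Insert 4 (step 2): P = [1, 4];  Q = [1, 2]
  Insert 5 (step 3): P = [1, 4, 5];  Q = [1, 2, 3]
  Insert 9 (step 4): P = [1, 4, 5, 9];  Q = [1, 2, 3, 4]
  Insert 8 (step 5): P = [1, 4, 5, 8] / [9];  Q = [1, 2, 3, 4] / [5]
  Insert 7 (step 6): P = [1, 4, 5, 7] / [8] / [9];  Q = [1, 2, 3, 4] / [5] / [6]
  Insert 6 (step 7): P = [1, 4, 5, 6] / [7] / [8] / [9];  Q = [1, 2, 3, 4] / [5] / [6] / [7]
  Insert 2 (step 8): P = [1, 2, 5, 6] / [4] / [7] / [8] / [9];  Q = [1, 2, 3, 4] / [5] / [6] / [7] / [8]
  Insert 3 (step 9): P = [1, 2, 3, 6] / [4, 5] / [7] / [8] / [9];  Q = [1, 2, 3, 4] / [5, 9] / [6] / [7] / [8]
Final shape: (4, 2, 1, 1, 1).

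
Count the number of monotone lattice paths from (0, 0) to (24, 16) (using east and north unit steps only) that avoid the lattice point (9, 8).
Number of paths = 50932568310

Total paths from (0, 0) to (24, 16): C(40, 24) = 62852101650. Paths through (9, 8): (paths (0, 0) → (9, 8)) × (paths (9, 8) → (24, 16)) = C(17, 9) · C(23, 15) = 24310 · 490314 = 11919533340. Avoidance count = 62852101650 − 11919533340 = 50932568310.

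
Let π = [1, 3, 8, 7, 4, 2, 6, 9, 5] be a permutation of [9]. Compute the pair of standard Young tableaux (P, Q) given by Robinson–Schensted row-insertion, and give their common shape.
P = [1, 2, 4, 5, 9] / [3, 6] / [7] / [8];  Q = [1, 2, 3, 7, 8] / [4, 9] / [5] / [6];  common shape = (5, 2, 1, 1)

Row-insert the values π_1, π_2, … into P one at a time, bumping the leftmost entry strictly greater than the inserted value down to the next row. The recording tableau Q records, in position (i, j), the step at which that cell was added to P.
  Insert 1 (step 1): P = [1];  Q = [1]
  Insert 3 (step 2): P = [1, 3];  Q = [1, 2]
  Insert 8 (step 3): P = [1, 3, 8];  Q = [1, 2, 3]
  Insert 7 (step 4): P = [1, 3, 7] / [8];  Q = [1, 2, 3] / [4]
  Insert 4 (step 5): P = [1, 3, 4] / [7] / [8];  Q = [1, 2, 3] / [4] / [5]
  Insert 2 (step 6): P = [1, 2, 4] / [3] / [7] / [8];  Q = [1, 2, 3] / [4] / [5] / [6]
  Insert 6 (step 7): P = [1, 2, 4, 6] / [3] / [7] / [8];  Q = [1, 2, 3, 7] / [4] / [5] / [6]
  Insert 9 (step 8): P = [1, 2, 4, 6, 9] / [3] / [7] / [8];  Q = [1, 2, 3, 7, 8] / [4] / [5] / [6]
  Insert 5 (step 9): P = [1, 2, 4, 5, 9] / [3, 6] / [7] / [8];  Q = [1, 2, 3, 7, 8] / [4, 9] / [5] / [6]
Final shape: (5, 2, 1, 1).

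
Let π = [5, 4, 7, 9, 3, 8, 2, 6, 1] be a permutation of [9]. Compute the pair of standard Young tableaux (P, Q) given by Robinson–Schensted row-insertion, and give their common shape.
P = [1, 6, 8] / [2, 7] / [3, 9] / [4] / [5];  Q = [1, 3, 4] / [2, 6] / [5, 8] / [7] / [9];  common shape = (3, 2, 2, 1, 1)

Row-insert the values π_1, π_2, … into P one at a time, bumping the leftmost entry strictly greater than the inserted value down to the next row. The recording tableau Q records, in position (i, j), the step at which that cell was added to P.
  Insert 5 (step 1): P = [5];  Q = [1]
  Insert 4 (step 2): P = [4] / [5];  Q = [1] / [2]
  Insert 7 (step 3): P = [4, 7] / [5];  Q = [1, 3] / [2]
  Insert 9 (step 4): P = [4, 7, 9] / [5];  Q = [1, 3, 4] / [2]
  Insert 3 (step 5): P = [3, 7, 9] / [4] / [5];  Q = [1, 3, 4] / [2] / [5]
  Insert 8 (step 6): P = [3, 7, 8] / [4, 9] / [5];  Q = [1, 3, 4] / [2, 6] / [5]
  Insert 2 (step 7): P = [2, 7, 8] / [3, 9] / [4] / [5];  Q = [1, 3, 4] / [2, 6] / [5] / [7]
  Insert 6 (step 8): P = [2, 6, 8] / [3, 7] / [4, 9] / [5];  Q = [1, 3, 4] / [2, 6] / [5, 8] / [7]
  Insert 1 (step 9): P = [1, 6, 8] / [2, 7] / [3, 9] / [4] / [5];  Q = [1, 3, 4] / [2, 6] / [5, 8] / [7] / [9]
Final shape: (3, 2, 2, 1, 1).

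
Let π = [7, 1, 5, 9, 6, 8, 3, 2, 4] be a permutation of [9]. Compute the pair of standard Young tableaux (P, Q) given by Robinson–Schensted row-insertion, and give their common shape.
P = [1, 2, 4, 8] / [3, 6] / [5, 9] / [7];  Q = [1, 3, 4, 6] / [2, 5] / [7, 9] / [8];  common shape = (4, 2, 2, 1)

Row-insert the values π_1, π_2, … into P one at a time, bumping the leftmost entry strictly greater than the inserted value down to the next row. The recording tableau Q records, in position (i, j), the step at which that cell was added to P.
  Insert 7 (step 1): P = [7];  Q = [1]
  Insert 1 (step 2): P = [1] / [7];  Q = [1] / [2]
  Insert 5 (step 3): P = [1, 5] / [7];  Q = [1, 3] / [2]
  Insert 9 (step 4): P = [1, 5, 9] / [7];  Q = [1, 3, 4] / [2]
  Insert 6 (step 5): P = [1, 5, 6] / [7, 9];  Q = [1, 3, 4] / [2, 5]
  Insert 8 (step 6): P = [1, 5, 6, 8] / [7, 9];  Q = [1, 3, 4, 6] / [2, 5]
  Insert 3 (step 7): P = [1, 3, 6, 8] / [5, 9] / [7];  Q = [1, 3, 4, 6] / [2, 5] / [7]
  Insert 2 (step 8): P = [1, 2, 6, 8] / [3, 9] / [5] / [7];  Q = [1, 3, 4, 6] / [2, 5] / [7] / [8]
  Insert 4 (step 9): P = [1, 2, 4, 8] / [3, 6] / [5, 9] / [7];  Q = [1, 3, 4, 6] / [2, 5] / [7, 9] / [8]
Final shape: (4, 2, 2, 1).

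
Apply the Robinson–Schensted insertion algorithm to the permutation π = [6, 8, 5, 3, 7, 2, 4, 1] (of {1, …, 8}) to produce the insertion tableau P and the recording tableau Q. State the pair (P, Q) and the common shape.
P = [1, 4] / [2, 7] / [3, 8] / [5] / [6];  Q = [1, 2] / [3, 5] / [4, 7] / [6] / [8];  common shape = (2, 2, 2, 1, 1)

Row-insert the values π_1, π_2, … into P one at a time, bumping the leftmost entry strictly greater than the inserted value down to the next row. The recording tableau Q records, in position (i, j), the step at which that cell was added to P.
  Insert 6 (step 1): P = [6];  Q = [1]
  Insert 8 (step 2): P = [6, 8];  Q = [1, 2]
  Insert 5 (step 3): P = [5, 8] / [6];  Q = [1, 2] / [3]
  Insert 3 (step 4): P = [3, 8] / [5] / [6];  Q = [1, 2] / [3] / [4]
  Insert 7 (step 5): P = [3, 7] / [5, 8] / [6];  Q = [1, 2] / [3, 5] / [4]
  Insert 2 (step 6): P = [2, 7] / [3, 8] / [5] / [6];  Q = [1, 2] / [3, 5] / [4] / [6]
  Insert 4 (step 7): P = [2, 4] / [3, 7] / [5, 8] / [6];  Q = [1, 2] / [3, 5] / [4, 7] / [6]
  Insert 1 (step 8): P = [1, 4] / [2, 7] / [3, 8] / [5] / [6];  Q = [1, 2] / [3, 5] / [4, 7] / [6] / [8]
Final shape: (2, 2, 2, 1, 1).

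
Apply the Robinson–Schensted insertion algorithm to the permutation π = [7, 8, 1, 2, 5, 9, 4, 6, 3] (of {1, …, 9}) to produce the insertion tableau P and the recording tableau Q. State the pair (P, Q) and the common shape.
P = [1, 2, 3, 6] / [4, 8, 9] / [5] / [7];  Q = [1, 2, 5, 6] / [3, 4, 8] / [7] / [9];  common shape = (4, 3, 1, 1)

Row-insert the values π_1, π_2, … into P one at a time, bumping the leftmost entry strictly greater than the inserted value down to the next row. The recording tableau Q records, in position (i, j), the step at which that cell was added to P.
  Insert 7 (step 1): P = [7];  Q = [1]
  Insert 8 (step 2): P = [7, 8];  Q = [1, 2]
  Insert 1 (step 3): P = [1, 8] / [7];  Q = [1, 2] / [3]
  Insert 2 (step 4): P = [1, 2] / [7, 8];  Q = [1, 2] / [3, 4]
  Insert 5 (step 5): P = [1, 2, 5] / [7, 8];  Q = [1, 2, 5] / [3, 4]
  Insert 9 (step 6): P = [1, 2, 5, 9] / [7, 8];  Q = [1, 2, 5, 6] / [3, 4]
  Insert 4 (step 7): P = [1, 2, 4, 9] / [5, 8] / [7];  Q = [1, 2, 5, 6] / [3, 4] / [7]
  Insert 6 (step 8): P = [1, 2, 4, 6] / [5, 8, 9] / [7];  Q = [1, 2, 5, 6] / [3, 4, 8] / [7]
  Insert 3 (step 9): P = [1, 2, 3, 6] / [4, 8, 9] / [5] / [7];  Q = [1, 2, 5, 6] / [3, 4, 8] / [7] / [9]
Final shape: (4, 3, 1, 1).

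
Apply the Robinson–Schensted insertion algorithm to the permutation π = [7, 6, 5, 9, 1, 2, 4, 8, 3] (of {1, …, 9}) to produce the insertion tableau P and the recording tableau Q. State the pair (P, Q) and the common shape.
P = [1, 2, 3, 8] / [4, 9] / [5] / [6] / [7];  Q = [1, 4, 7, 8] / [2, 6] / [3] / [5] / [9];  common shape = (4, 2, 1, 1, 1)

Row-insert the values π_1, π_2, … into P one at a time, bumping the leftmost entry strictly greater than the inserted value down to the next row. The recording tableau Q records, in position (i, j), the step at which that cell was added to P.
  Insert 7 (step 1): P = [7];  Q = [1]
  Insert 6 (step 2): P = [6] / [7];  Q = [1] / [2]
  Insert 5 (step 3): P = [5] / [6] / [7];  Q = [1] / [2] / [3]
  Insert 9 (step 4): P = [5, 9] / [6] / [7];  Q = [1, 4] / [2] / [3]
  Insert 1 (step 5): P = [1, 9] / [5] / [6] / [7];  Q = [1, 4] / [2] / [3] / [5]
  Insert 2 (step 6): P = [1, 2] / [5, 9] / [6] / [7];  Q = [1, 4] / [2, 6] / [3] / [5]
  Insert 4 (step 7): P = [1, 2, 4] / [5, 9] / [6] / [7];  Q = [1, 4, 7] / [2, 6] / [3] / [5]
  Insert 8 (step 8): P = [1, 2, 4, 8] / [5, 9] / [6] / [7];  Q = [1, 4, 7, 8] / [2, 6] / [3] / [5]
  Insert 3 (step 9): P = [1, 2, 3, 8] / [4, 9] / [5] / [6] / [7];  Q = [1, 4, 7, 8] / [2, 6] / [3] / [5] / [9]
Final shape: (4, 2, 1, 1, 1).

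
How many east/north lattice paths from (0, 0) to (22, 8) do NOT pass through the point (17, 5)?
Number of paths = 4378221

Total paths from (0, 0) to (22, 8): C(30, 22) = 5852925. Paths through (17, 5): (paths (0, 0) → (17, 5)) × (paths (17, 5) → (22, 8)) = C(22, 17) · C(8, 5) = 26334 · 56 = 1474704. Avoidance count = 5852925 − 1474704 = 4378221.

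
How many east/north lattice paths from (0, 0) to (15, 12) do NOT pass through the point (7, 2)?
Number of paths = 15808572

Total paths from (0, 0) to (15, 12): C(27, 15) = 17383860. Paths through (7, 2): (paths (0, 0) → (7, 2)) × (paths (7, 2) → (15, 12)) = C(9, 7) · C(18, 8) = 36 · 43758 = 1575288. Avoidance count = 17383860 − 1575288 = 15808572.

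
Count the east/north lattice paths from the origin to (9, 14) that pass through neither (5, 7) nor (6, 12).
Number of paths = 417710

Inclusion–exclusion. Total paths: C(23, 9) = 817190. Through P₁: C(12, 5)·C(11, 4) = 261360. Through P₂: C(18, 6)·C(5, 3) = 185640. Since P₁ is strictly southwest of P₂, a monotone path through both must visit P₁ then P₂; paths through both = C(12, 5)·C(6, 1)·C(5, 3) = 47520. Avoid both = 817190 − 261360 − 185640 + 47520 = 417710.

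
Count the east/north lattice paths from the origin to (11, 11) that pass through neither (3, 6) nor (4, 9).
Number of paths = 583680

Inclusion–exclusion. Total paths: C(22, 11) = 705432. Through P₁: C(9, 3)·C(13, 8) = 108108. Through P₂: C(13, 4)·C(9, 7) = 25740. Since P₁ is strictly southwest of P₂, a monotone path through both must visit P₁ then P₂; paths through both = C(9, 3)·C(4, 1)·C(9, 7) = 12096. Avoid both = 705432 − 108108 − 25740 + 12096 = 583680.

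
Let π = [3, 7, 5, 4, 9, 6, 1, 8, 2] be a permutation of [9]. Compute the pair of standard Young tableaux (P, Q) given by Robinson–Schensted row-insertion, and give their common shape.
P = [1, 2, 6, 8] / [3, 4] / [5, 9] / [7];  Q = [1, 2, 5, 8] / [3, 6] / [4, 9] / [7];  common shape = (4, 2, 2, 1)

Row-insert the values π_1, π_2, … into P one at a time, bumping the leftmost entry strictly greater than the inserted value down to the next row. The recording tableau Q records, in position (i, j), the step at which that cell was added to P.
  Insert 3 (step 1): P = [3];  Q = [1]
  Insert 7 (step 2): P = [3, 7];  Q = [1, 2]
  Insert 5 (step 3): P = [3, 5] / [7];  Q = [1, 2] / [3]
  Insert 4 (step 4): P = [3, 4] / [5] / [7];  Q = [1, 2] / [3] / [4]
  Insert 9 (step 5): P = [3, 4, 9] / [5] / [7];  Q = [1, 2, 5] / [3] / [4]
  Insert 6 (step 6): P = [3, 4, 6] / [5, 9] / [7];  Q = [1, 2, 5] / [3, 6] / [4]
  Insert 1 (step 7): P = [1, 4, 6] / [3, 9] / [5] / [7];  Q = [1, 2, 5] / [3, 6] / [4] / [7]
  Insert 8 (step 8): P = [1, 4, 6, 8] / [3, 9] / [5] / [7];  Q = [1, 2, 5, 8] / [3, 6] / [4] / [7]
  Insert 2 (step 9): P = [1, 2, 6, 8] / [3, 4] / [5, 9] / [7];  Q = [1, 2, 5, 8] / [3, 6] / [4, 9] / [7]
Final shape: (4, 2, 2, 1).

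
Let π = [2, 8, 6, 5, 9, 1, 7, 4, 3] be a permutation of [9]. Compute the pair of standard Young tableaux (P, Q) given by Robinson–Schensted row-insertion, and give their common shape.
P = [1, 3, 7] / [2, 4] / [5, 9] / [6] / [8];  Q = [1, 2, 5] / [3, 7] / [4, 8] / [6] / [9];  common shape = (3, 2, 2, 1, 1)

Row-insert the values π_1, π_2, … into P one at a time, bumping the leftmost entry strictly greater than the inserted value down to the next row. The recording tableau Q records, in position (i, j), the step at which that cell was added to P.
  Insert 2 (step 1): P = [2];  Q = [1]
  Insert 8 (step 2): P = [2, 8];  Q = [1, 2]
  Insert 6 (step 3): P = [2, 6] / [8];  Q = [1, 2] / [3]
  Insert 5 (step 4): P = [2, 5] / [6] / [8];  Q = [1, 2] / [3] / [4]
  Insert 9 (step 5): P = [2, 5, 9] / [6] / [8];  Q = [1, 2, 5] / [3] / [4]
  Insert 1 (step 6): P = [1, 5, 9] / [2] / [6] / [8];  Q = [1, 2, 5] / [3] / [4] / [6]
  Insert 7 (step 7): P = [1, 5, 7] / [2, 9] / [6] / [8];  Q = [1, 2, 5] / [3, 7] / [4] / [6]
  Insert 4 (step 8): P = [1, 4, 7] / [2, 5] / [6, 9] / [8];  Q = [1, 2, 5] / [3, 7] / [4, 8] / [6]
  Insert 3 (step 9): P = [1, 3, 7] / [2, 4] / [5, 9] / [6] / [8];  Q = [1, 2, 5] / [3, 7] / [4, 8] / [6] / [9]
Final shape: (3, 2, 2, 1, 1).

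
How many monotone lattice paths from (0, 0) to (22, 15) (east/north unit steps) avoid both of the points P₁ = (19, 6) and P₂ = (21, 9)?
Number of paths = 9237484710

Inclusion–exclusion. Total paths: C(37, 22) = 9364199760. Through P₁: C(25, 19)·C(12, 3) = 38962000. Through P₂: C(30, 21)·C(7, 1) = 100150050. Since P₁ is strictly southwest of P₂, a monotone path through both must visit P₁ then P₂; paths through both = C(25, 19)·C(5, 2)·C(7, 1) = 12397000. Avoid both = 9364199760 − 38962000 − 100150050 + 12397000 = 9237484710.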